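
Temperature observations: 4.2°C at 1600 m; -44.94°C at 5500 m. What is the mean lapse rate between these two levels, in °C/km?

Γ = −ΔT/Δz = (4.2 − (-44.94)) / (5500 − 1600) m
  = 49.14°C / 3.9 km = 12.6°C/km

12.6°C/km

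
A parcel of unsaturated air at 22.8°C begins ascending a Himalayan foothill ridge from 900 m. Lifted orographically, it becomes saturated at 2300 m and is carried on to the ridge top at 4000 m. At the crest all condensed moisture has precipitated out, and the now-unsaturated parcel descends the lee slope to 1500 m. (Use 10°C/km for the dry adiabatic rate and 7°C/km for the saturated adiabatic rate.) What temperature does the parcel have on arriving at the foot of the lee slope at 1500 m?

900 → 2300 m (dry, 10°C/km): ΔT = -10 × 1.4 = -14°C → T = 8.8°C
2300 → 4000 m (saturated, 7°C/km): ΔT = -7 × 1.7 = -11.9°C → T = -3.1°C
4000 → 1500 m (dry descent, 10°C/km): ΔT = +10 × 2.5 = +25°C → T = 21.9°C

21.9°C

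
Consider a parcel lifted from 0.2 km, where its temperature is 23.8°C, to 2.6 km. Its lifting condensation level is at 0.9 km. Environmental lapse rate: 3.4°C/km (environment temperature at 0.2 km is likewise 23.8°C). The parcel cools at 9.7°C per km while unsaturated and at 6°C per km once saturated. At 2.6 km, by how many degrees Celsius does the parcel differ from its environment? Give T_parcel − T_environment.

Parcel:
  200–900 m, dry: Δz = 0.7 km ⇒ ΔT = -6.79°C; T = 17.01°C
  900–2600 m, saturated: Δz = 1.7 km ⇒ ΔT = -10.2°C; T = 6.81°C
Environment:
  200–2600 m, environment: Δz = 2.4 km ⇒ ΔT = -8.16°C; T = 15.64°C
T_parcel − T_env = 6.81 − 15.64 = -8.83°C

-8.83°C (parcel cooler than environment)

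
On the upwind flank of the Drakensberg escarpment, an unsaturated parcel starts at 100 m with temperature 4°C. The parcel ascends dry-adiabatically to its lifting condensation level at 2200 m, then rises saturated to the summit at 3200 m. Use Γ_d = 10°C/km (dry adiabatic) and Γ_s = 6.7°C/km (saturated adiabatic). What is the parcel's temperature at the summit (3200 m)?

From 100 m to 2200 m (dry): cools by 10 × 2.1 = 21°C, giving -17°C.
From 2200 m to 3200 m (saturated): cools by 6.7 × 1 = 6.7°C, giving -23.7°C.

-23.7°C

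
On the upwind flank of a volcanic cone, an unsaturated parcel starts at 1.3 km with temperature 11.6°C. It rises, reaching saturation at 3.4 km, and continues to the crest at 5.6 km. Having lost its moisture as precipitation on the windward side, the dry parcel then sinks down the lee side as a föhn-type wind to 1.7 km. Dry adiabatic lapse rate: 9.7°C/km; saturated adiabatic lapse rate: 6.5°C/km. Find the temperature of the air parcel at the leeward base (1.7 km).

14.76°C

1300 → 3400 m (dry, 9.7°C/km): ΔT = -9.7 × 2.1 = -20.37°C → T = -8.77°C
3400 → 5600 m (saturated, 6.5°C/km): ΔT = -6.5 × 2.2 = -14.3°C → T = -23.07°C
5600 → 1700 m (dry descent, 9.7°C/km): ΔT = +9.7 × 3.9 = +37.83°C → T = 14.76°C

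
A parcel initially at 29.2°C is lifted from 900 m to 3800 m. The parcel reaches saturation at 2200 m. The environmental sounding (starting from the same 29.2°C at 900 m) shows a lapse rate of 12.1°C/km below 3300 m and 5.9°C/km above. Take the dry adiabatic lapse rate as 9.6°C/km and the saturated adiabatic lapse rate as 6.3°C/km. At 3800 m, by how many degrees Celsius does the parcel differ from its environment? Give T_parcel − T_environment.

+9.43°C (parcel warmer than environment)

Parcel:
  From 900 m to 2200 m (dry): cools by 9.6 × 1.3 = 12.48°C, giving 16.72°C.
  From 2200 m to 3800 m (saturated): cools by 6.3 × 1.6 = 10.08°C, giving 6.64°C.
Environment:
  From 900 m to 3300 m (environment, lower layer): cools by 12.1 × 2.4 = 29.04°C, giving 0.16°C.
  From 3300 m to 3800 m (environment, upper layer): cools by 5.9 × 0.5 = 2.95°C, giving -2.79°C.
T_parcel − T_env = 6.64 − (-2.79) = +9.43°C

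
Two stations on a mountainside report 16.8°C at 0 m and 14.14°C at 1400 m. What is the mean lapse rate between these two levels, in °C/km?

1.9°C/km

Γ = −ΔT/Δz = (16.8 − 14.14) / (1400 − 0) m
  = 2.66°C / 1.4 km = 1.9°C/km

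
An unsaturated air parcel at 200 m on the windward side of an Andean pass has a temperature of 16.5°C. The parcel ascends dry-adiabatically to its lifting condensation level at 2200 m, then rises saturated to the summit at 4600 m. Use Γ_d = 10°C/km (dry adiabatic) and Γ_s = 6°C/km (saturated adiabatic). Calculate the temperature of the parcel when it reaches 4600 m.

-17.9°C

Dry to 2200 m: -10 × 2 km = -20°C, so T = -3.5°C.
Saturated to 4600 m: -6 × 2.4 km = -14.4°C, so T = -17.9°C.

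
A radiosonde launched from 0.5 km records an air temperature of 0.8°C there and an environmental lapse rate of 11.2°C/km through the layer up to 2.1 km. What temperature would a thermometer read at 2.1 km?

-17.12°C

From 500 m to 2100 m (environmental): cools by 11.2 × 1.6 = 17.92°C, giving -17.12°C.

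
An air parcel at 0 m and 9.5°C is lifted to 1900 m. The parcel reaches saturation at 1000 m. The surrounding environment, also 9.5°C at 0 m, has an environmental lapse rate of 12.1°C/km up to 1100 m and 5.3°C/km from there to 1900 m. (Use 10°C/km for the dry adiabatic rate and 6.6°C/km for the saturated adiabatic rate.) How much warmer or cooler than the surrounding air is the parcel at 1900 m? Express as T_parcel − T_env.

+1.61°C (parcel warmer than environment)

Parcel:
  From 0 m to 1000 m (dry): cools by 10 × 1 = 10°C, giving -0.5°C.
  From 1000 m to 1900 m (saturated): cools by 6.6 × 0.9 = 5.94°C, giving -6.44°C.
Environment:
  From 0 m to 1100 m (environment, lower layer): cools by 12.1 × 1.1 = 13.31°C, giving -3.81°C.
  From 1100 m to 1900 m (environment, upper layer): cools by 5.3 × 0.8 = 4.24°C, giving -8.05°C.
T_parcel − T_env = -6.44 − (-8.05) = +1.61°C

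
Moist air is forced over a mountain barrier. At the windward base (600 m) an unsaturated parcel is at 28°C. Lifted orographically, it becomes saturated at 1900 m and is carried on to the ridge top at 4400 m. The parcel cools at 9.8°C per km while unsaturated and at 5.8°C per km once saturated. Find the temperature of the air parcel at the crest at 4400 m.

Dry to 1900 m: -9.8 × 1.3 km = -12.74°C, so T = 15.26°C.
Saturated to 4400 m: -5.8 × 2.5 km = -14.5°C, so T = 0.76°C.

0.76°C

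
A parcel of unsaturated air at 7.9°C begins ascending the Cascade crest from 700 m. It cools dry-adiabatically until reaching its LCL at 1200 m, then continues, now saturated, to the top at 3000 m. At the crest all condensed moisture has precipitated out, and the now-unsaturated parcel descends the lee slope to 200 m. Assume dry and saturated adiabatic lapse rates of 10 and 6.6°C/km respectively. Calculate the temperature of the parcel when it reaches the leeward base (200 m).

700 → 1200 m (dry, 10°C/km): ΔT = -10 × 0.5 = -5°C → T = 2.9°C
1200 → 3000 m (saturated, 6.6°C/km): ΔT = -6.6 × 1.8 = -11.88°C → T = -8.98°C
3000 → 200 m (dry descent, 10°C/km): ΔT = +10 × 2.8 = +28°C → T = 19.02°C

19.02°C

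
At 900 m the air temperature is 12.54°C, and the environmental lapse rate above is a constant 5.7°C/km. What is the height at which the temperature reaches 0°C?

Height above start = (12.54 − 0) / 5.7 = 2.2 km
Altitude = 900 m + 2200 m = 3100 m

3100 m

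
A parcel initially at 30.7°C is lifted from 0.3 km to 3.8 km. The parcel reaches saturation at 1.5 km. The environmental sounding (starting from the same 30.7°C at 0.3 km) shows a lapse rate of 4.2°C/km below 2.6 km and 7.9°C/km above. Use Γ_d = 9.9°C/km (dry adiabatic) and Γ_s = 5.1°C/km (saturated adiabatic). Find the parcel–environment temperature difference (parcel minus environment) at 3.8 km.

-4.47°C (parcel cooler than environment)

Parcel:
  From 300 m to 1500 m (dry): cools by 9.9 × 1.2 = 11.88°C, giving 18.82°C.
  From 1500 m to 3800 m (saturated): cools by 5.1 × 2.3 = 11.73°C, giving 7.09°C.
Environment:
  From 300 m to 2600 m (environment, lower layer): cools by 4.2 × 2.3 = 9.66°C, giving 21.04°C.
  From 2600 m to 3800 m (environment, upper layer): cools by 7.9 × 1.2 = 9.48°C, giving 11.56°C.
T_parcel − T_env = 7.09 − 11.56 = -4.47°C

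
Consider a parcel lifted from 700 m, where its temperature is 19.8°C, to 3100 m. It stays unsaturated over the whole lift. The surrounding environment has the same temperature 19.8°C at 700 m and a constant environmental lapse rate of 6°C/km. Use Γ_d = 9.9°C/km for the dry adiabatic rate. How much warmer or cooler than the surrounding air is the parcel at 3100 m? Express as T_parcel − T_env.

Parcel:
  Dry to 3100 m: -9.9 × 2.4 km = -23.76°C, so T = -3.96°C.
Environment:
  Environment to 3100 m: -6 × 2.4 km = -14.4°C, so T = 5.4°C.
T_parcel − T_env = -3.96 − 5.4 = -9.36°C

-9.36°C (parcel cooler than environment)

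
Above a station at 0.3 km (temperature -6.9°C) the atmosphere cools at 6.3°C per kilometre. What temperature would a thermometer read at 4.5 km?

-33.36°C

From 300 m to 4500 m (environmental): cools by 6.3 × 4.2 = 26.46°C, giving -33.36°C.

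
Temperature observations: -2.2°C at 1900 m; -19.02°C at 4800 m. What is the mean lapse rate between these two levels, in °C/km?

Γ = −ΔT/Δz = (-2.2 − (-19.02)) / (4800 − 1900) m
  = 16.82°C / 2.9 km = 5.8°C/km

5.8°C/km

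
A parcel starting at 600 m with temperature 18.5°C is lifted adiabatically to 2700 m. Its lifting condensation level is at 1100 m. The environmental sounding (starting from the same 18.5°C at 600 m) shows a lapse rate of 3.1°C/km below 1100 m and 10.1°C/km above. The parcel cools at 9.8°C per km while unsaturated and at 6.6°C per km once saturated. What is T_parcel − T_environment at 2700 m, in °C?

+2.25°C (parcel warmer than environment)

Parcel:
  600–1100 m, dry: Δz = 0.5 km ⇒ ΔT = -4.9°C; T = 13.6°C
  1100–2700 m, saturated: Δz = 1.6 km ⇒ ΔT = -10.56°C; T = 3.04°C
Environment:
  600–1100 m, environment, lower layer: Δz = 0.5 km ⇒ ΔT = -1.55°C; T = 16.95°C
  1100–2700 m, environment, upper layer: Δz = 1.6 km ⇒ ΔT = -16.16°C; T = 0.79°C
T_parcel − T_env = 3.04 − 0.79 = +2.25°C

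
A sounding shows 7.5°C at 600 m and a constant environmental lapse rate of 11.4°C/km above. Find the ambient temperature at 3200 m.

-22.14°C

From 600 m to 3200 m (environmental): cools by 11.4 × 2.6 = 29.64°C, giving -22.14°C.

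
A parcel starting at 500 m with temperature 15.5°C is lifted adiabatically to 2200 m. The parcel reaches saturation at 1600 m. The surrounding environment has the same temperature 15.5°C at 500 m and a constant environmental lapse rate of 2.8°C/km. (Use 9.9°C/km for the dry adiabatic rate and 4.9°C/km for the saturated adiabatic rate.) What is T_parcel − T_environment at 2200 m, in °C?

Parcel:
  500 → 1600 m (dry, 9.9°C/km): ΔT = -9.9 × 1.1 = -10.89°C → T = 4.61°C
  1600 → 2200 m (saturated, 4.9°C/km): ΔT = -4.9 × 0.6 = -2.94°C → T = 1.67°C
Environment:
  500 → 2200 m (environment, 2.8°C/km): ΔT = -2.8 × 1.7 = -4.76°C → T = 10.74°C
T_parcel − T_env = 1.67 − 10.74 = -9.07°C

-9.07°C (parcel cooler than environment)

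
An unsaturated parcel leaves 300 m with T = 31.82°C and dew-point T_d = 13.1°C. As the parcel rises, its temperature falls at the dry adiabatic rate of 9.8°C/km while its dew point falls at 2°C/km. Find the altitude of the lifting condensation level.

2700 m

T and T_d converge at 9.8 − 2 = 7.8°C per km
Height above start = (31.82 − 13.1) / 7.8 = 2.4 km
LCL altitude = 300 m + 2400 m = 2700 m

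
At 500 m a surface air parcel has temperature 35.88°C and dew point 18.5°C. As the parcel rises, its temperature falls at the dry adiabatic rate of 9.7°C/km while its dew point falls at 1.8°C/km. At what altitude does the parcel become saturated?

2700 m

T and T_d converge at 9.7 − 1.8 = 7.9°C per km
Height above start = (35.88 − 18.5) / 7.9 = 2.2 km
LCL altitude = 500 m + 2200 m = 2700 m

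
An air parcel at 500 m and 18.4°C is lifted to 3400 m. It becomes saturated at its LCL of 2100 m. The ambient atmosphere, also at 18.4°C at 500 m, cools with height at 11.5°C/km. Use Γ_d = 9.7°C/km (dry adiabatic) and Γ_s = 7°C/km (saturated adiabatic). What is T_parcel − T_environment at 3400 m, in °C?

Parcel:
  500–2100 m, dry: Δz = 1.6 km ⇒ ΔT = -15.52°C; T = 2.88°C
  2100–3400 m, saturated: Δz = 1.3 km ⇒ ΔT = -9.1°C; T = -6.22°C
Environment:
  500–3400 m, environment: Δz = 2.9 km ⇒ ΔT = -33.35°C; T = -14.95°C
T_parcel − T_env = -6.22 − (-14.95) = +8.73°C

+8.73°C (parcel warmer than environment)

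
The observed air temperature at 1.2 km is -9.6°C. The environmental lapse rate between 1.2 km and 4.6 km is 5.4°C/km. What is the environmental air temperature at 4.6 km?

-27.96°C

From 1200 m to 4600 m (environmental): cools by 5.4 × 3.4 = 18.36°C, giving -27.96°C.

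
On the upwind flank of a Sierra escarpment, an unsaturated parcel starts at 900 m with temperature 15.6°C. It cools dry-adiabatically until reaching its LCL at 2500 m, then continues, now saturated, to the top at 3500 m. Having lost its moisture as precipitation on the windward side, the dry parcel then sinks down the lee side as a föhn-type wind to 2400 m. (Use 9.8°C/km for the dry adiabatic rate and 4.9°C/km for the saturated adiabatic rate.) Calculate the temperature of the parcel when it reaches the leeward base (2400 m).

900 → 2500 m (dry, 9.8°C/km): ΔT = -9.8 × 1.6 = -15.68°C → T = -0.08°C
2500 → 3500 m (saturated, 4.9°C/km): ΔT = -4.9 × 1 = -4.9°C → T = -4.98°C
3500 → 2400 m (dry descent, 9.8°C/km): ΔT = +9.8 × 1.1 = +10.78°C → T = 5.8°C

5.8°C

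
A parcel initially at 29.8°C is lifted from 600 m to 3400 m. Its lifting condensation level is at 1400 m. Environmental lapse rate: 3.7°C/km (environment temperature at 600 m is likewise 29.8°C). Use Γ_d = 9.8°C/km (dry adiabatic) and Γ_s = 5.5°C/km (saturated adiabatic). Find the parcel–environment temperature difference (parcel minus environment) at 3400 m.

Parcel:
  From 600 m to 1400 m (dry): cools by 9.8 × 0.8 = 7.84°C, giving 21.96°C.
  From 1400 m to 3400 m (saturated): cools by 5.5 × 2 = 11°C, giving 10.96°C.
Environment:
  From 600 m to 3400 m (environment): cools by 3.7 × 2.8 = 10.36°C, giving 19.44°C.
T_parcel − T_env = 10.96 − 19.44 = -8.48°C

-8.48°C (parcel cooler than environment)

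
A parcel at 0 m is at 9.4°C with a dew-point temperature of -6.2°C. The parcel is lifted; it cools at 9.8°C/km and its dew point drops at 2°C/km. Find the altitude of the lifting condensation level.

T and T_d converge at 9.8 − 2 = 7.8°C per km
Height above start = (9.4 − (-6.2)) / 7.8 = 2 km
LCL altitude = 0 m + 2000 m = 2000 m

2000 m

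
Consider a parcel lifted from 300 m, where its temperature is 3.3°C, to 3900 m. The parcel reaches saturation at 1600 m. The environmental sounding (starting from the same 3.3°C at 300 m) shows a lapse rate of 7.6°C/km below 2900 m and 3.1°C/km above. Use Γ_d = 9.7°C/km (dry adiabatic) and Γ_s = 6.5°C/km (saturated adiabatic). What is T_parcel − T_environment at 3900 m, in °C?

Parcel:
  Dry to 1600 m: -9.7 × 1.3 km = -12.61°C, so T = -9.31°C.
  Saturated to 3900 m: -6.5 × 2.3 km = -14.95°C, so T = -24.26°C.
Environment:
  Environment, lower layer to 2900 m: -7.6 × 2.6 km = -19.76°C, so T = -16.46°C.
  Environment, upper layer to 3900 m: -3.1 × 1 km = -3.1°C, so T = -19.56°C.
T_parcel − T_env = -24.26 − (-19.56) = -4.7°C

-4.7°C (parcel cooler than environment)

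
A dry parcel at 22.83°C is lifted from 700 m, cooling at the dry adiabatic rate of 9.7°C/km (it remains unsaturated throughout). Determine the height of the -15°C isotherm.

4600 m

Height above start = (22.83 − (-15)) / 9.7 = 3.9 km
Altitude = 700 m + 3900 m = 4600 m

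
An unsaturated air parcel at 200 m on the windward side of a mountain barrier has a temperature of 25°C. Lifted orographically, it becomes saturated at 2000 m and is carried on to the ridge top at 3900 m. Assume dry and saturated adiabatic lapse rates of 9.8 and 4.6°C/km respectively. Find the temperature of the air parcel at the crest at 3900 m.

200 → 2000 m (dry, 9.8°C/km): ΔT = -9.8 × 1.8 = -17.64°C → T = 7.36°C
2000 → 3900 m (saturated, 4.6°C/km): ΔT = -4.6 × 1.9 = -8.74°C → T = -1.38°C

-1.38°C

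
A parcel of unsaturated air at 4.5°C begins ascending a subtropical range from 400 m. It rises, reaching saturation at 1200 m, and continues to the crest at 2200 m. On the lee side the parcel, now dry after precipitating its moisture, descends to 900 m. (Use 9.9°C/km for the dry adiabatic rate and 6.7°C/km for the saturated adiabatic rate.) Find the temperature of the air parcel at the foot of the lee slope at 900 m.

400 → 1200 m (dry, 9.9°C/km): ΔT = -9.9 × 0.8 = -7.92°C → T = -3.42°C
1200 → 2200 m (saturated, 6.7°C/km): ΔT = -6.7 × 1 = -6.7°C → T = -10.12°C
2200 → 900 m (dry descent, 9.9°C/km): ΔT = +9.9 × 1.3 = +12.87°C → T = 2.75°C

2.75°C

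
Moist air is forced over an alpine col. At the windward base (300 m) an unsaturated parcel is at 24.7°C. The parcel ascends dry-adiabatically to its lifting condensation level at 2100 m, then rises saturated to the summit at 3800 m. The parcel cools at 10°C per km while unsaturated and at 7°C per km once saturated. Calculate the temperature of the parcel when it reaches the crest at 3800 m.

-5.2°C

300–2100 m, dry: Δz = 1.8 km ⇒ ΔT = -18°C; T = 6.7°C
2100–3800 m, saturated: Δz = 1.7 km ⇒ ΔT = -11.9°C; T = -5.2°C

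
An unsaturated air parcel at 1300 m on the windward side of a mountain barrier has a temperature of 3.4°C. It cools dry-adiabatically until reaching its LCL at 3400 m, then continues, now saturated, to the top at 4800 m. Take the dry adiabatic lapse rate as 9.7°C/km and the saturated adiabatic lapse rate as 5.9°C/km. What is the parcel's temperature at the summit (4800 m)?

Dry to 3400 m: -9.7 × 2.1 km = -20.37°C, so T = -16.97°C.
Saturated to 4800 m: -5.9 × 1.4 km = -8.26°C, so T = -25.23°C.

-25.23°C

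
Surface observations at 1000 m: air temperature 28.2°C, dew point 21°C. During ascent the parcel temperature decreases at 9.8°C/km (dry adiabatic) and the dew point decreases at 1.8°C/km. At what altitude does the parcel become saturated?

1900 m

T and T_d converge at 9.8 − 1.8 = 8°C per km
Height above start = (28.2 − 21) / 8 = 0.9 km
LCL altitude = 1000 m + 900 m = 1900 m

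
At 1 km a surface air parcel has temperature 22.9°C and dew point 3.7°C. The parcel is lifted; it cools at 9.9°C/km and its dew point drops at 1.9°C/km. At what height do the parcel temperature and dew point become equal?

3.4 km

T and T_d converge at 9.9 − 1.9 = 8°C per km
Height above start = (22.9 − 3.7) / 8 = 2.4 km
LCL altitude = 1000 m + 2400 m = 3400 m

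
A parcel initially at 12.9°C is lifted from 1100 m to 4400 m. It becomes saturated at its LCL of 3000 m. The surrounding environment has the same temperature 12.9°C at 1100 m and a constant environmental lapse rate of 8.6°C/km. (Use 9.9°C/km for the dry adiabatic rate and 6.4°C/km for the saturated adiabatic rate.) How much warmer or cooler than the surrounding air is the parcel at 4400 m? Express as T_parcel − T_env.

+0.61°C (parcel warmer than environment)

Parcel:
  1100 → 3000 m (dry, 9.9°C/km): ΔT = -9.9 × 1.9 = -18.81°C → T = -5.91°C
  3000 → 4400 m (saturated, 6.4°C/km): ΔT = -6.4 × 1.4 = -8.96°C → T = -14.87°C
Environment:
  1100 → 4400 m (environment, 8.6°C/km): ΔT = -8.6 × 3.3 = -28.38°C → T = -15.48°C
T_parcel − T_env = -14.87 − (-15.48) = +0.61°C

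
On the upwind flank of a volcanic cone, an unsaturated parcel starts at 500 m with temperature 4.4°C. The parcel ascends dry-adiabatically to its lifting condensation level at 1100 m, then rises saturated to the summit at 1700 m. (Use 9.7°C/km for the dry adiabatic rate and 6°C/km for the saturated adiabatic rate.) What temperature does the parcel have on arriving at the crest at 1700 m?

500–1100 m, dry: Δz = 0.6 km ⇒ ΔT = -5.82°C; T = -1.42°C
1100–1700 m, saturated: Δz = 0.6 km ⇒ ΔT = -3.6°C; T = -5.02°C

-5.02°C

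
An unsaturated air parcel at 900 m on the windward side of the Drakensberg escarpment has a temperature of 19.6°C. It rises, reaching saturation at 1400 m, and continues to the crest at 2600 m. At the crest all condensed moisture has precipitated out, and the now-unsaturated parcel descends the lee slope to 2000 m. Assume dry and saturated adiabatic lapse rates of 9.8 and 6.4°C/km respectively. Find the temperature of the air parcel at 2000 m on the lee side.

From 900 m to 1400 m (dry): cools by 9.8 × 0.5 = 4.9°C, giving 14.7°C.
From 1400 m to 2600 m (saturated): cools by 6.4 × 1.2 = 7.68°C, giving 7.02°C.
From 2600 m to 2000 m (dry descent): warms by 9.8 × 0.6 = 5.88°C, giving 12.9°C.

12.9°C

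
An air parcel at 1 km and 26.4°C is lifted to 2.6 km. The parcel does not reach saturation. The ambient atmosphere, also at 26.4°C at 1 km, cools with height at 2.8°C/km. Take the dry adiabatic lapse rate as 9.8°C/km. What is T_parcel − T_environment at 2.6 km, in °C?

-11.2°C (parcel cooler than environment)

Parcel:
  From 1000 m to 2600 m (dry): cools by 9.8 × 1.6 = 15.68°C, giving 10.72°C.
Environment:
  From 1000 m to 2600 m (environment): cools by 2.8 × 1.6 = 4.48°C, giving 21.92°C.
T_parcel − T_env = 10.72 − 21.92 = -11.2°C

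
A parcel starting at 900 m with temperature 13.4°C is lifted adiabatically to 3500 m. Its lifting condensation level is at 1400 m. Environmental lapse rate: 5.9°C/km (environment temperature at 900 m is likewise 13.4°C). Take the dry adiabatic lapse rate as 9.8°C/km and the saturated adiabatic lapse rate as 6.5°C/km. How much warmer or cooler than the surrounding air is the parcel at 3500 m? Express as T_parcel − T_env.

-3.21°C (parcel cooler than environment)

Parcel:
  900 → 1400 m (dry, 9.8°C/km): ΔT = -9.8 × 0.5 = -4.9°C → T = 8.5°C
  1400 → 3500 m (saturated, 6.5°C/km): ΔT = -6.5 × 2.1 = -13.65°C → T = -5.15°C
Environment:
  900 → 3500 m (environment, 5.9°C/km): ΔT = -5.9 × 2.6 = -15.34°C → T = -1.94°C
T_parcel − T_env = -5.15 − (-1.94) = -3.21°C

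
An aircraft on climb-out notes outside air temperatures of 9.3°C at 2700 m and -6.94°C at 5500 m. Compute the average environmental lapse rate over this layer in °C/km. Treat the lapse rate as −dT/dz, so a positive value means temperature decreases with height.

Γ = −ΔT/Δz = (9.3 − (-6.94)) / (5500 − 2700) m
  = 16.24°C / 2.8 km = 5.8°C/km

5.8°C/km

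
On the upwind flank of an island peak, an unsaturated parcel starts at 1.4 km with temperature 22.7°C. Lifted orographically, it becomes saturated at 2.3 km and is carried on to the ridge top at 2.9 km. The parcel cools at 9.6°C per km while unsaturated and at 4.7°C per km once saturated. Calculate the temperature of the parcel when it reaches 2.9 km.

11.24°C

From 1400 m to 2300 m (dry): cools by 9.6 × 0.9 = 8.64°C, giving 14.06°C.
From 2300 m to 2900 m (saturated): cools by 4.7 × 0.6 = 2.82°C, giving 11.24°C.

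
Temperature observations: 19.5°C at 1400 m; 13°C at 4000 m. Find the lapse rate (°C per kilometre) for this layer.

2.5°C/km

Γ = −ΔT/Δz = (19.5 − 13) / (4000 − 1400) m
  = 6.5°C / 2.6 km = 2.5°C/km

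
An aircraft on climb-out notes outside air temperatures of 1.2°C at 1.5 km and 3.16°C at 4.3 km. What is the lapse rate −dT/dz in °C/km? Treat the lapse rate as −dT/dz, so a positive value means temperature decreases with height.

-0.7°C/km

Γ = −ΔT/Δz = (1.2 − 3.16) / (4300 − 1500) m
  = -1.96°C / 2.8 km = -0.7°C/km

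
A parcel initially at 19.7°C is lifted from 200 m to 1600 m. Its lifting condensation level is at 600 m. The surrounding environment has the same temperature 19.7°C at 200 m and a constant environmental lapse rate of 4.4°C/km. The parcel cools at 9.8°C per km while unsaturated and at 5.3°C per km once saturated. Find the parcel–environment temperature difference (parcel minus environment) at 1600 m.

-3.06°C (parcel cooler than environment)

Parcel:
  Dry to 600 m: -9.8 × 0.4 km = -3.92°C, so T = 15.78°C.
  Saturated to 1600 m: -5.3 × 1 km = -5.3°C, so T = 10.48°C.
Environment:
  Environment to 1600 m: -4.4 × 1.4 km = -6.16°C, so T = 13.54°C.
T_parcel − T_env = 10.48 − 13.54 = -3.06°C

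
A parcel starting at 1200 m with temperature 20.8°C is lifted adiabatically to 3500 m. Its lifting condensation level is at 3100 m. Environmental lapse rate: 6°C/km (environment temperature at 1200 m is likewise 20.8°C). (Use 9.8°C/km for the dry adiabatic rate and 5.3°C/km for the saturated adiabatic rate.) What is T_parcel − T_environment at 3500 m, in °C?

Parcel:
  1200–3100 m, dry: Δz = 1.9 km ⇒ ΔT = -18.62°C; T = 2.18°C
  3100–3500 m, saturated: Δz = 0.4 km ⇒ ΔT = -2.12°C; T = 0.06°C
Environment:
  1200–3500 m, environment: Δz = 2.3 km ⇒ ΔT = -13.8°C; T = 7°C
T_parcel − T_env = 0.06 − 7 = -6.94°C

-6.94°C (parcel cooler than environment)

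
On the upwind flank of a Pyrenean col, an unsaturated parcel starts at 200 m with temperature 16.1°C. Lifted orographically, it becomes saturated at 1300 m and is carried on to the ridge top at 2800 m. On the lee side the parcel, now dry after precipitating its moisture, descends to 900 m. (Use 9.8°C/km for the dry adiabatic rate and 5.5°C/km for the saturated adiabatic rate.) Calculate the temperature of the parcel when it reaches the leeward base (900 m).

15.69°C

Dry to 1300 m: -9.8 × 1.1 km = -10.78°C, so T = 5.32°C.
Saturated to 2800 m: -5.5 × 1.5 km = -8.25°C, so T = -2.93°C.
Dry descent to 900 m: +9.8 × 1.9 km = +18.62°C, so T = 15.69°C.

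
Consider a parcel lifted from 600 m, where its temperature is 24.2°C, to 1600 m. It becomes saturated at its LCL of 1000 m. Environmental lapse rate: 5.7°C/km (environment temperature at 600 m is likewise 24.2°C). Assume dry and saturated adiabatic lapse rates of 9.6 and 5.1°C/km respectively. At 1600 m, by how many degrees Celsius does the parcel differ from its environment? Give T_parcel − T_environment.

-1.2°C (parcel cooler than environment)

Parcel:
  600–1000 m, dry: Δz = 0.4 km ⇒ ΔT = -3.84°C; T = 20.36°C
  1000–1600 m, saturated: Δz = 0.6 km ⇒ ΔT = -3.06°C; T = 17.3°C
Environment:
  600–1600 m, environment: Δz = 1 km ⇒ ΔT = -5.7°C; T = 18.5°C
T_parcel − T_env = 17.3 − 18.5 = -1.2°C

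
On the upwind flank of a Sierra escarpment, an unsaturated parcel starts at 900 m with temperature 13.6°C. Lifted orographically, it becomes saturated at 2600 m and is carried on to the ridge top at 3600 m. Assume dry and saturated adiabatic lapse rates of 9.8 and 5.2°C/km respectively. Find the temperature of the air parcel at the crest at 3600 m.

Dry to 2600 m: -9.8 × 1.7 km = -16.66°C, so T = -3.06°C.
Saturated to 3600 m: -5.2 × 1 km = -5.2°C, so T = -8.26°C.

-8.26°C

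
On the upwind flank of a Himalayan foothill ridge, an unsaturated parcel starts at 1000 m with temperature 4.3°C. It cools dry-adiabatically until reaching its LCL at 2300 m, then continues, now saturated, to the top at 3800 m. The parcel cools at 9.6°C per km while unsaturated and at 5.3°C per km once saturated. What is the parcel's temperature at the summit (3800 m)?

1000–2300 m, dry: Δz = 1.3 km ⇒ ΔT = -12.48°C; T = -8.18°C
2300–3800 m, saturated: Δz = 1.5 km ⇒ ΔT = -7.95°C; T = -16.13°C

-16.13°C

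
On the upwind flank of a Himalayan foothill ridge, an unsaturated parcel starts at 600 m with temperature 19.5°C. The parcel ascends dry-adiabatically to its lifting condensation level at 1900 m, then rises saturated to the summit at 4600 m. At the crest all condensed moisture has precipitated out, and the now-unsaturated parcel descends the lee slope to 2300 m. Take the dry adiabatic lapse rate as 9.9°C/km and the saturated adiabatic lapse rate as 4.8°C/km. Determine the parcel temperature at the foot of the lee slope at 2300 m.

From 600 m to 1900 m (dry): cools by 9.9 × 1.3 = 12.87°C, giving 6.63°C.
From 1900 m to 4600 m (saturated): cools by 4.8 × 2.7 = 12.96°C, giving -6.33°C.
From 4600 m to 2300 m (dry descent): warms by 9.9 × 2.3 = 22.77°C, giving 16.44°C.

16.44°C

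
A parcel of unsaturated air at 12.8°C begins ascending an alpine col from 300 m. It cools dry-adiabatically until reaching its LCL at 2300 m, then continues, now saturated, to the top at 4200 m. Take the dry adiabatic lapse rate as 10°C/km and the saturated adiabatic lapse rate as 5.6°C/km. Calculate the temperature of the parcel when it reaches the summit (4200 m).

Dry to 2300 m: -10 × 2 km = -20°C, so T = -7.2°C.
Saturated to 4200 m: -5.6 × 1.9 km = -10.64°C, so T = -17.84°C.

-17.84°C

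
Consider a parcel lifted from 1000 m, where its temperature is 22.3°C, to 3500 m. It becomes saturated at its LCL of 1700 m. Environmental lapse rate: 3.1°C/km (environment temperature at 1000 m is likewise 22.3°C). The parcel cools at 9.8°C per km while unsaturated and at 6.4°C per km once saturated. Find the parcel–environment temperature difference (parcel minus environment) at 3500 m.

-10.63°C (parcel cooler than environment)

Parcel:
  1000–1700 m, dry: Δz = 0.7 km ⇒ ΔT = -6.86°C; T = 15.44°C
  1700–3500 m, saturated: Δz = 1.8 km ⇒ ΔT = -11.52°C; T = 3.92°C
Environment:
  1000–3500 m, environment: Δz = 2.5 km ⇒ ΔT = -7.75°C; T = 14.55°C
T_parcel − T_env = 3.92 − 14.55 = -10.63°C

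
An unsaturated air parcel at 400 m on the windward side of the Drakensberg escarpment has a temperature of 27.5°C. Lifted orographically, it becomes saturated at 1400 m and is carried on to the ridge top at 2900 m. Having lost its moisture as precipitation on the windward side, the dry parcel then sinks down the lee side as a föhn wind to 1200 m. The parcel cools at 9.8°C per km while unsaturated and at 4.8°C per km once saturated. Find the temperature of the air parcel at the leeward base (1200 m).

400–1400 m, dry: Δz = 1 km ⇒ ΔT = -9.8°C; T = 17.7°C
1400–2900 m, saturated: Δz = 1.5 km ⇒ ΔT = -7.2°C; T = 10.5°C
2900–1200 m, dry descent: Δz = 1.7 km ⇒ ΔT = +16.66°C; T = 27.16°C

27.16°C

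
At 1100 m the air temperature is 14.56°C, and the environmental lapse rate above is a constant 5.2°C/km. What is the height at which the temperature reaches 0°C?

Height above start = (14.56 − 0) / 5.2 = 2.8 km
Altitude = 1100 m + 2800 m = 3900 m

3900 m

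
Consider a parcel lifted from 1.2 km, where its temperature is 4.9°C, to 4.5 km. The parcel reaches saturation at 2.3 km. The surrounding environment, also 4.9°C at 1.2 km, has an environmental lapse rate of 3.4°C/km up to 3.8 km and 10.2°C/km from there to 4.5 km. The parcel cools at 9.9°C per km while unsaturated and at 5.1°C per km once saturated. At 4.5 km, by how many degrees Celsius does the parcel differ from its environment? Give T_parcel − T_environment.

-6.13°C (parcel cooler than environment)

Parcel:
  1200 → 2300 m (dry, 9.9°C/km): ΔT = -9.9 × 1.1 = -10.89°C → T = -5.99°C
  2300 → 4500 m (saturated, 5.1°C/km): ΔT = -5.1 × 2.2 = -11.22°C → T = -17.21°C
Environment:
  1200 → 3800 m (environment, lower layer, 3.4°C/km): ΔT = -3.4 × 2.6 = -8.84°C → T = -3.94°C
  3800 → 4500 m (environment, upper layer, 10.2°C/km): ΔT = -10.2 × 0.7 = -7.14°C → T = -11.08°C
T_parcel − T_env = -17.21 − (-11.08) = -6.13°C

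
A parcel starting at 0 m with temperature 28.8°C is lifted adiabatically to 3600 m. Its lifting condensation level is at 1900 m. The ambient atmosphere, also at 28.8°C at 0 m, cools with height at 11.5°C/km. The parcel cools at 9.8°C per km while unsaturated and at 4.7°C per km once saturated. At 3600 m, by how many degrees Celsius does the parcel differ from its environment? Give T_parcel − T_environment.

+14.79°C (parcel warmer than environment)

Parcel:
  0 → 1900 m (dry, 9.8°C/km): ΔT = -9.8 × 1.9 = -18.62°C → T = 10.18°C
  1900 → 3600 m (saturated, 4.7°C/km): ΔT = -4.7 × 1.7 = -7.99°C → T = 2.19°C
Environment:
  0 → 3600 m (environment, 11.5°C/km): ΔT = -11.5 × 3.6 = -41.4°C → T = -12.6°C
T_parcel − T_env = 2.19 − (-12.6) = +14.79°C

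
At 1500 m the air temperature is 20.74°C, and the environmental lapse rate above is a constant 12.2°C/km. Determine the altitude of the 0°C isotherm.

3200 m

Height above start = (20.74 − 0) / 12.2 = 1.7 km
Altitude = 1500 m + 1700 m = 3200 m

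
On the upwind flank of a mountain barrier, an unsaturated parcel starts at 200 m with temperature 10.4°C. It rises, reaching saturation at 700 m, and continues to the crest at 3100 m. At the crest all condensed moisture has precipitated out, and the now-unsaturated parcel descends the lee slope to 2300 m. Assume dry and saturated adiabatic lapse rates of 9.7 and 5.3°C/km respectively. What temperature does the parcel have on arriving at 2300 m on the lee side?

200 → 700 m (dry, 9.7°C/km): ΔT = -9.7 × 0.5 = -4.85°C → T = 5.55°C
700 → 3100 m (saturated, 5.3°C/km): ΔT = -5.3 × 2.4 = -12.72°C → T = -7.17°C
3100 → 2300 m (dry descent, 9.7°C/km): ΔT = +9.7 × 0.8 = +7.76°C → T = 0.59°C

0.59°C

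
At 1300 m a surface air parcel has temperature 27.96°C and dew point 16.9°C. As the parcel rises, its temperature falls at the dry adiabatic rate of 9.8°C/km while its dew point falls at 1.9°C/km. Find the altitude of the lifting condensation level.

2700 m

T and T_d converge at 9.8 − 1.9 = 7.9°C per km
Height above start = (27.96 − 16.9) / 7.9 = 1.4 km
LCL altitude = 1300 m + 1400 m = 2700 m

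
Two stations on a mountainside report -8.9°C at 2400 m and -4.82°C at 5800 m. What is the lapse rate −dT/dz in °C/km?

-1.2°C/km

Γ = −ΔT/Δz = (-8.9 − (-4.82)) / (5800 − 2400) m
  = -4.08°C / 3.4 km = -1.2°C/km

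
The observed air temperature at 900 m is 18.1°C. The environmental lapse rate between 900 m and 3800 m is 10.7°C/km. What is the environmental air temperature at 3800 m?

-12.93°C

Environmental to 3800 m: -10.7 × 2.9 km = -31.03°C, so T = -12.93°C.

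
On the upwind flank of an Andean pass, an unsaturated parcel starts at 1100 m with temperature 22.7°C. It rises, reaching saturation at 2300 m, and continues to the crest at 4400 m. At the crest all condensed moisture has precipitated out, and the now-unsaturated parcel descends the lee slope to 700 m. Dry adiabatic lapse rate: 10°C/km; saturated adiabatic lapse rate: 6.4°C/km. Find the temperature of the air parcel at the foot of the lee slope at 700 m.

Dry to 2300 m: -10 × 1.2 km = -12°C, so T = 10.7°C.
Saturated to 4400 m: -6.4 × 2.1 km = -13.44°C, so T = -2.74°C.
Dry descent to 700 m: +10 × 3.7 km = +37°C, so T = 34.26°C.

34.26°C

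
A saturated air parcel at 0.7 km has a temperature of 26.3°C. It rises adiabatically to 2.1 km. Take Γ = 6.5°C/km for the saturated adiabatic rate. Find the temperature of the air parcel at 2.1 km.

17.2°C

From 700 m to 2100 m (saturated adiabatic): cools by 6.5 × 1.4 = 9.1°C, giving 17.2°C.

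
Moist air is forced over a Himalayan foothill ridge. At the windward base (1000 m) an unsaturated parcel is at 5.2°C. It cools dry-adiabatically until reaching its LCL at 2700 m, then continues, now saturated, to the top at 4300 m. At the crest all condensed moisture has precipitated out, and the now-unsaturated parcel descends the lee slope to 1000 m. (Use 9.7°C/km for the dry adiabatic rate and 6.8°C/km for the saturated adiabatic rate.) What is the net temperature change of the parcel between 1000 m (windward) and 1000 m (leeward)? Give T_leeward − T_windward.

1000–2700 m, dry: Δz = 1.7 km ⇒ ΔT = -16.49°C; T = -11.29°C
2700–4300 m, saturated: Δz = 1.6 km ⇒ ΔT = -10.88°C; T = -22.17°C
4300–1000 m, dry descent: Δz = 3.3 km ⇒ ΔT = +32.01°C; T = 9.84°C
Net change vs windward start: 9.84 − 5.2 = +4.64°C

+4.64°C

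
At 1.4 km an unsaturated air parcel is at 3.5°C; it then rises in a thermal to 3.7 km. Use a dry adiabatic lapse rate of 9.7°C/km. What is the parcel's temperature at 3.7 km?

From 1400 m to 3700 m (dry adiabatic): cools by 9.7 × 2.3 = 22.31°C, giving -18.81°C.

-18.81°C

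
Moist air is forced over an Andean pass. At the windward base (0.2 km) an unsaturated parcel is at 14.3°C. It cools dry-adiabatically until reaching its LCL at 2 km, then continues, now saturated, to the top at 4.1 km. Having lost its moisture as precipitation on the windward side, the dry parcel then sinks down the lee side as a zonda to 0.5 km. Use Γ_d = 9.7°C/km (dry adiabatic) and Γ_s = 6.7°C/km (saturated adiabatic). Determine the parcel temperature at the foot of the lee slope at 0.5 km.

17.69°C

200–2000 m, dry: Δz = 1.8 km ⇒ ΔT = -17.46°C; T = -3.16°C
2000–4100 m, saturated: Δz = 2.1 km ⇒ ΔT = -14.07°C; T = -17.23°C
4100–500 m, dry descent: Δz = 3.6 km ⇒ ΔT = +34.92°C; T = 17.69°C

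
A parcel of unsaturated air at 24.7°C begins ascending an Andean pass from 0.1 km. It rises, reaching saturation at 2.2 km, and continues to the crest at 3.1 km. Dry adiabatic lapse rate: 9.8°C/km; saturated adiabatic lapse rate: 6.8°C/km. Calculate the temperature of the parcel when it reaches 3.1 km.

From 100 m to 2200 m (dry): cools by 9.8 × 2.1 = 20.58°C, giving 4.12°C.
From 2200 m to 3100 m (saturated): cools by 6.8 × 0.9 = 6.12°C, giving -2°C.

-2°C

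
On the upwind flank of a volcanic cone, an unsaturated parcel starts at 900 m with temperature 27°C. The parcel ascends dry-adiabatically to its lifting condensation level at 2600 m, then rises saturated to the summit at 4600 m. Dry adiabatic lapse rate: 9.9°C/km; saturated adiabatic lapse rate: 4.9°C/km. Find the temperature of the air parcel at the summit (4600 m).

0.37°C

900–2600 m, dry: Δz = 1.7 km ⇒ ΔT = -16.83°C; T = 10.17°C
2600–4600 m, saturated: Δz = 2 km ⇒ ΔT = -9.8°C; T = 0.37°C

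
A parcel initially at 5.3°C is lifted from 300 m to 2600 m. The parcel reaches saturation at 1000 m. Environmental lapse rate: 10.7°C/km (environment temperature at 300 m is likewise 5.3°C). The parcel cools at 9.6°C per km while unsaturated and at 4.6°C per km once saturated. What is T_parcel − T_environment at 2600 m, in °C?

+10.53°C (parcel warmer than environment)

Parcel:
  300 → 1000 m (dry, 9.6°C/km): ΔT = -9.6 × 0.7 = -6.72°C → T = -1.42°C
  1000 → 2600 m (saturated, 4.6°C/km): ΔT = -4.6 × 1.6 = -7.36°C → T = -8.78°C
Environment:
  300 → 2600 m (environment, 10.7°C/km): ΔT = -10.7 × 2.3 = -24.61°C → T = -19.31°C
T_parcel − T_env = -8.78 − (-19.31) = +10.53°C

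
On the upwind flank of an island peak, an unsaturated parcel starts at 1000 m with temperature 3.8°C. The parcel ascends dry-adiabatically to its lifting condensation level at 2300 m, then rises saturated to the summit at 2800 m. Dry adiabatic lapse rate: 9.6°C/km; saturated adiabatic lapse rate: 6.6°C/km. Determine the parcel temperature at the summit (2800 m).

-11.98°C

1000–2300 m, dry: Δz = 1.3 km ⇒ ΔT = -12.48°C; T = -8.68°C
2300–2800 m, saturated: Δz = 0.5 km ⇒ ΔT = -3.3°C; T = -11.98°C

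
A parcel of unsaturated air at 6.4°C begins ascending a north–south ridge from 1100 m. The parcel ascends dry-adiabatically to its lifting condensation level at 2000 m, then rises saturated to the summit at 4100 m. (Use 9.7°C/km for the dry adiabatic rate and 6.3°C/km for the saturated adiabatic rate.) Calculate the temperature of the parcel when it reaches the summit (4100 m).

From 1100 m to 2000 m (dry): cools by 9.7 × 0.9 = 8.73°C, giving -2.33°C.
From 2000 m to 4100 m (saturated): cools by 6.3 × 2.1 = 13.23°C, giving -15.56°C.

-15.56°C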